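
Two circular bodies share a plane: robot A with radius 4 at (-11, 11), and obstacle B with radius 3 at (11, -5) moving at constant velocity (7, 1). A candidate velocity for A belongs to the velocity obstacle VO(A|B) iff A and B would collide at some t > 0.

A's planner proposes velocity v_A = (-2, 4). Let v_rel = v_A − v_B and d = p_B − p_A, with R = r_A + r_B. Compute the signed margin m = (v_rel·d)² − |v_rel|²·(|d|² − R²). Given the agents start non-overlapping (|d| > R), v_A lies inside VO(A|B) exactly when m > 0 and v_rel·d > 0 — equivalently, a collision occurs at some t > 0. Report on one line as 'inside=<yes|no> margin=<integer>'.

d = (22, -16),  |d|² = 740;  R = 4+3 = 7,  c = 740−7² = 691
v_rel = (-9, 3),  |v_rel|² = 90;  v_rel·d = (-9)·(22) + (3)·(-16) = -246
90·t² + 492·t + 691 = 0  ⇒  m = (-246)² − 90·691 = -1674
m = -1674 < 0,  v_rel·d = -246 < 0  ⇒  outside

inside=no margin=-1674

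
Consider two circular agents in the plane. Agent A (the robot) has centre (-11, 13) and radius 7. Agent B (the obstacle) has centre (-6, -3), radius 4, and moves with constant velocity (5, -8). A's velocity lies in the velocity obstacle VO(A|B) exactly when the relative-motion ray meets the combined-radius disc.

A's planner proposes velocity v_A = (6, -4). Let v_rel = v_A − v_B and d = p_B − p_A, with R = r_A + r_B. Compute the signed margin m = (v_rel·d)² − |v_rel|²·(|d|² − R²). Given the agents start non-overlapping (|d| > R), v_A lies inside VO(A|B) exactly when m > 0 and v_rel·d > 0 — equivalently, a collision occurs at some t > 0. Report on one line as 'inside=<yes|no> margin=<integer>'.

d = (5, -16),  |d|² = 281;  R = 7+4 = 11,  c = 281−11² = 160
v_rel = (1, 4),  |v_rel|² = 17;  v_rel·d = (1)·(5) + (4)·(-16) = -59
17·t² + 118·t + 160 = 0  ⇒  m = (-59)² − 17·160 = 761
m = 761 > 0,  v_rel·d = -59 < 0  ⇒  outside

inside=no margin=761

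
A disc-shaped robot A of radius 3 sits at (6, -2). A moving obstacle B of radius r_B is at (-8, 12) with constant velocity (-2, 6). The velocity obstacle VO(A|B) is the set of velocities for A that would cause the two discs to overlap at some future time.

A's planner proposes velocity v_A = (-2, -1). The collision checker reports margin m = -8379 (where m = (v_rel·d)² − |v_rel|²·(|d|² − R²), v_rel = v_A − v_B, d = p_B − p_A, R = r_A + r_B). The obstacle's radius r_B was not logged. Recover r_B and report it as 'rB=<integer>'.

m = -8379
d = (-14, 14);  v_rel = (0, -7),  |v_rel|² = 49
v_rel×d = (0)·(14) − (-7)·(-14) = -98
since m = R²·49 − (-98)²:  R² = (9604 + -8379) / 49 = 25
R = √25 = 5  ⇒  r_B = 5 − 3 = 2

rB=2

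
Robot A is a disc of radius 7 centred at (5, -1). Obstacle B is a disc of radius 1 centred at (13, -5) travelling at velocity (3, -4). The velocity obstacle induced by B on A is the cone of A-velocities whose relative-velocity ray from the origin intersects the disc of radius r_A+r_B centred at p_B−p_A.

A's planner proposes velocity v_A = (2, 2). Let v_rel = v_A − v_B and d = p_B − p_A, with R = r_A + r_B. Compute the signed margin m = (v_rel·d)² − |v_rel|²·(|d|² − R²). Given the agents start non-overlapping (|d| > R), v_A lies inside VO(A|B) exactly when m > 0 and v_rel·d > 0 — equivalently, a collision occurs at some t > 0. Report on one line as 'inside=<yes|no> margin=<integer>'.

d = (8, -4),  |d|² = 80;  R = 7+1 = 8,  c = 80−8² = 16
v_rel = (-1, 6),  |v_rel|² = 37;  v_rel·d = (-1)·(8) + (6)·(-4) = -32
37·t² + 64·t + 16 = 0  ⇒  m = (-32)² − 37·16 = 432
m = 432 > 0,  v_rel·d = -32 < 0  ⇒  outside

inside=no margin=432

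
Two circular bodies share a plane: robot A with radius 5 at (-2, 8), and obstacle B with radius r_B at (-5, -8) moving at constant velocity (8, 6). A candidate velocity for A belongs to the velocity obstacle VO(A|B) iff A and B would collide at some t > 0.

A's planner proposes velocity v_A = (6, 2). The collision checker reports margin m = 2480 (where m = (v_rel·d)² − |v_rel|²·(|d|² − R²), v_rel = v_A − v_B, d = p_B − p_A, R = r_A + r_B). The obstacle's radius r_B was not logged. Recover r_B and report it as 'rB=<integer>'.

m = 2480
d = (-3, -16);  v_rel = (-2, -4),  |v_rel|² = 20
v_rel×d = (-2)·(-16) − (-4)·(-3) = 20
since m = R²·20 − 20²:  R² = (400 + 2480) / 20 = 144
R = √144 = 12  ⇒  r_B = 12 − 5 = 7

rB=7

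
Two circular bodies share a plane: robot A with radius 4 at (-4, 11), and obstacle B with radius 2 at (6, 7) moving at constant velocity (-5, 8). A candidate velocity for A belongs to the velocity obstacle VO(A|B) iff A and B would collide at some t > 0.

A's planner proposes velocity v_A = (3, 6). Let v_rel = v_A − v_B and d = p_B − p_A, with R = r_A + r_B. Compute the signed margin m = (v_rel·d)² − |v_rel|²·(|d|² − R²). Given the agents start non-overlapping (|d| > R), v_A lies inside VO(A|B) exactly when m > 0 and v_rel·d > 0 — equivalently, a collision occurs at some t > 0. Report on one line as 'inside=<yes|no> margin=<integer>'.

d = (10, -4),  |d|² = 116;  R = 4+2 = 6,  c = 116−6² = 80
v_rel = (8, -2),  |v_rel|² = 68;  v_rel·d = (8)·(10) + (-2)·(-4) = 88
68·t² − 176·t + 80 = 0  ⇒  m = 88² − 68·80 = 2304
m = 2304 > 0,  v_rel·d = 88 > 0  ⇒  inside

inside=yes margin=2304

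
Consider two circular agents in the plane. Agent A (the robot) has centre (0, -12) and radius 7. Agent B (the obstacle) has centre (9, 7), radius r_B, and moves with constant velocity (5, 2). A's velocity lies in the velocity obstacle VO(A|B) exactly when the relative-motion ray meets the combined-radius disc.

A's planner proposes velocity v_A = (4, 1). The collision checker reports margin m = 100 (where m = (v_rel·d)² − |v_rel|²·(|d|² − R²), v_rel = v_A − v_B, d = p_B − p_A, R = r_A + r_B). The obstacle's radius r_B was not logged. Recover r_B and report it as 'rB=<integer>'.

m = 100
d = (9, 19);  v_rel = (-1, -1),  |v_rel|² = 2
v_rel×d = (-1)·(19) − (-1)·(9) = -10
since m = R²·2 − (-10)²:  R² = (100 + 100) / 2 = 100
R = √100 = 10  ⇒  r_B = 10 − 7 = 3

rB=3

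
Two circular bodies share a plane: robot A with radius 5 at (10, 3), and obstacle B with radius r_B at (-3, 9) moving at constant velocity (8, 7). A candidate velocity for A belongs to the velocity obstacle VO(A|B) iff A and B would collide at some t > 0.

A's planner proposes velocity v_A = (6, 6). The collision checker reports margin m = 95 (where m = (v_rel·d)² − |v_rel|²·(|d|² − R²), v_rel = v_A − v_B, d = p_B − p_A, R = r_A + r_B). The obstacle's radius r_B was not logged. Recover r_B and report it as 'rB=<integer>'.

m = 95
d = (-13, 6);  v_rel = (-2, -1),  |v_rel|² = 5
v_rel×d = (-2)·(6) − (-1)·(-13) = -25
since m = R²·5 − (-25)²:  R² = (625 + 95) / 5 = 144
R = √144 = 12  ⇒  r_B = 12 − 5 = 7

rB=7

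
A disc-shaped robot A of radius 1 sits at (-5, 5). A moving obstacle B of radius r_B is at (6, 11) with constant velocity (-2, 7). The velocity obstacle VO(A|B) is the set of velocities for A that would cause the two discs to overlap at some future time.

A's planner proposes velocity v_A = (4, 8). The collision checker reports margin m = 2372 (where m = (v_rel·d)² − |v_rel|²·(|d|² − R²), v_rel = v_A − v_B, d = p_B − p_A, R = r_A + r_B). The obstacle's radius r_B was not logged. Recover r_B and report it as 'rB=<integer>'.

m = 2372
d = (11, 6);  v_rel = (6, 1),  |v_rel|² = 37
v_rel×d = (6)·(6) − (1)·(11) = 25
since m = R²·37 − 25²:  R² = (625 + 2372) / 37 = 81
R = √81 = 9  ⇒  r_B = 9 − 1 = 8

rB=8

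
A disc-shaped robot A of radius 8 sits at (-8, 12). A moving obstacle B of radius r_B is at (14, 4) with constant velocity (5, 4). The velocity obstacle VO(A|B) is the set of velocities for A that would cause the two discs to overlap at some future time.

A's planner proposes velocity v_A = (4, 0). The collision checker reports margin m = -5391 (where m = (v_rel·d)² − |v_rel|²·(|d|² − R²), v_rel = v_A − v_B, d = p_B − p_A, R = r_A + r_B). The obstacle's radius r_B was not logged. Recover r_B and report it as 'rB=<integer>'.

m = -5391
d = (22, -8);  v_rel = (-1, -4),  |v_rel|² = 17
v_rel×d = (-1)·(-8) − (-4)·(22) = 96
since m = R²·17 − 96²:  R² = (9216 + -5391) / 17 = 225
R = √225 = 15  ⇒  r_B = 15 − 8 = 7

rB=7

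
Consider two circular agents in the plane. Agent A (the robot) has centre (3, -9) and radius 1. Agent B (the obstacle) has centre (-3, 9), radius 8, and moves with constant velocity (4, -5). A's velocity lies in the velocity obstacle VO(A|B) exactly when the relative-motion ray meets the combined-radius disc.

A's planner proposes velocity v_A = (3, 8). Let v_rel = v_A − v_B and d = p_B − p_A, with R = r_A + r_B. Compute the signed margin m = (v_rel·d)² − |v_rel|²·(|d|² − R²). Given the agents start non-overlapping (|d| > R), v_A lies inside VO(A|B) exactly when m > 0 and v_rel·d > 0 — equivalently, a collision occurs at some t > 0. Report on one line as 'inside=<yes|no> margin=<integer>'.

d = (-6, 18),  |d|² = 360;  R = 1+8 = 9,  c = 360−9² = 279
v_rel = (-1, 13),  |v_rel|² = 170;  v_rel·d = (-1)·(-6) + (13)·(18) = 240
170·t² − 480·t + 279 = 0  ⇒  m = 240² − 170·279 = 10170
m = 10170 > 0,  v_rel·d = 240 > 0  ⇒  inside

inside=yes margin=10170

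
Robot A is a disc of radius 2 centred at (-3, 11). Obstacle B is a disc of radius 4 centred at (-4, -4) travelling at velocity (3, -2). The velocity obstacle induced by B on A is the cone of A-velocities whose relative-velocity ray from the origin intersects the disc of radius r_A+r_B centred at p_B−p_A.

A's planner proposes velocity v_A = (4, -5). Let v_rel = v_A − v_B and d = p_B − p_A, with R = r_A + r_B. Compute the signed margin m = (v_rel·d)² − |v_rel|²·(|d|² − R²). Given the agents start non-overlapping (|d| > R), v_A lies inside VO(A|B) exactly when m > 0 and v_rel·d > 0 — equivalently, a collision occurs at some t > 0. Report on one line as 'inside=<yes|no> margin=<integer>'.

d = (-1, -15),  |d|² = 226;  R = 2+4 = 6,  c = 226−6² = 190
v_rel = (1, -3),  |v_rel|² = 10;  v_rel·d = (1)·(-1) + (-3)·(-15) = 44
10·t² − 88·t + 190 = 0  ⇒  m = 44² − 10·190 = 36
m = 36 > 0,  v_rel·d = 44 > 0  ⇒  inside

inside=yes margin=36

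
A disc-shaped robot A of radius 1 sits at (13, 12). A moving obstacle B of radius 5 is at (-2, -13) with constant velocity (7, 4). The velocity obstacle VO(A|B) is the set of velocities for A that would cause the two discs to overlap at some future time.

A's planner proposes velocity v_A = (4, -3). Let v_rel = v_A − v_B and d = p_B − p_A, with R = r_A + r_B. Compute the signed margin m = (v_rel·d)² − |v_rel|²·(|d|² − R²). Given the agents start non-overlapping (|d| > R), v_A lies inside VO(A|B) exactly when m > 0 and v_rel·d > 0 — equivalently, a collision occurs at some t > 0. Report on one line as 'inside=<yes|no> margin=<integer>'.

d = (-15, -25),  |d|² = 850;  R = 1+5 = 6,  c = 850−6² = 814
v_rel = (-3, -7),  |v_rel|² = 58;  v_rel·d = (-3)·(-15) + (-7)·(-25) = 220
58·t² − 440·t + 814 = 0  ⇒  m = 220² − 58·814 = 1188
m = 1188 > 0,  v_rel·d = 220 > 0  ⇒  inside

inside=yes margin=1188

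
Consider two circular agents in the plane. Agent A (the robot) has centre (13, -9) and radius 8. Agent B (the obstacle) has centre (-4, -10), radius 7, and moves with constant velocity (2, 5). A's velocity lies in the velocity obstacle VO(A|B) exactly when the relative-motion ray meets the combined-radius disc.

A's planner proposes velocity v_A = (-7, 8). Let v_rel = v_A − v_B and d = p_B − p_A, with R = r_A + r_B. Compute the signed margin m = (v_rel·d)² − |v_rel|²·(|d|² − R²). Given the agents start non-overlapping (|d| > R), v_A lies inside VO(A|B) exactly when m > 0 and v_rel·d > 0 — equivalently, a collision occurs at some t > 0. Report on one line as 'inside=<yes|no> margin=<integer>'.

d = (-17, -1),  |d|² = 290;  R = 8+7 = 15,  c = 290−15² = 65
v_rel = (-9, 3),  |v_rel|² = 90;  v_rel·d = (-9)·(-17) + (3)·(-1) = 150
90·t² − 300·t + 65 = 0  ⇒  m = 150² − 90·65 = 16650
m = 16650 > 0,  v_rel·d = 150 > 0  ⇒  inside

inside=yes margin=16650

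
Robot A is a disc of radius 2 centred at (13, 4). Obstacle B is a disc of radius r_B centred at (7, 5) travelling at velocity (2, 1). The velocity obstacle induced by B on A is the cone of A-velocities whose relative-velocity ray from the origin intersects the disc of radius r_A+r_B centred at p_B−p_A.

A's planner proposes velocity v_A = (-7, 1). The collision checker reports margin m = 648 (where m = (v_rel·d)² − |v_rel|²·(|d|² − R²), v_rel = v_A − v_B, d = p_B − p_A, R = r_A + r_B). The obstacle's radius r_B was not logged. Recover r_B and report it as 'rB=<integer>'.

m = 648
d = (-6, 1);  v_rel = (-9, 0),  |v_rel|² = 81
v_rel×d = (-9)·(1) − (0)·(-6) = -9
since m = R²·81 − (-9)²:  R² = (81 + 648) / 81 = 9
R = √9 = 3  ⇒  r_B = 3 − 2 = 1

rB=1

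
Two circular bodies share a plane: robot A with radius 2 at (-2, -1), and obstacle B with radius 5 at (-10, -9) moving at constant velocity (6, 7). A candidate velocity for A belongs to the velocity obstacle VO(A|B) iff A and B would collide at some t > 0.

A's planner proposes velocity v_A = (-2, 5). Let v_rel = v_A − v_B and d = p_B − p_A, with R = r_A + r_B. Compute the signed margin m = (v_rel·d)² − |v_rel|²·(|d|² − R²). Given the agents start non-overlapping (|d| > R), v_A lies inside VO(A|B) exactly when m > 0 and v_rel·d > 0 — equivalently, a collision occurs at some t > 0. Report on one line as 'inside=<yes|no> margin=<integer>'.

d = (-8, -8),  |d|² = 128;  R = 2+5 = 7,  c = 128−7² = 79
v_rel = (-8, -2),  |v_rel|² = 68;  v_rel·d = (-8)·(-8) + (-2)·(-8) = 80
68·t² − 160·t + 79 = 0  ⇒  m = 80² − 68·79 = 1028
m = 1028 > 0,  v_rel·d = 80 > 0  ⇒  inside

inside=yes margin=1028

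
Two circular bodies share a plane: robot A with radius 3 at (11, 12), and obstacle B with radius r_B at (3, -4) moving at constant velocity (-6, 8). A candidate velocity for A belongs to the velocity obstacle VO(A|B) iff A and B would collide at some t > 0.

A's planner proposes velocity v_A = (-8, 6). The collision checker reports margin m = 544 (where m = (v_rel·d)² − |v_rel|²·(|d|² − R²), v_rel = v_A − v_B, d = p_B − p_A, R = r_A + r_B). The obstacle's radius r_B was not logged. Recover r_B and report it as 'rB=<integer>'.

m = 544
d = (-8, -16);  v_rel = (-2, -2),  |v_rel|² = 8
v_rel×d = (-2)·(-16) − (-2)·(-8) = 16
since m = R²·8 − 16²:  R² = (256 + 544) / 8 = 100
R = √100 = 10  ⇒  r_B = 10 − 3 = 7

rB=7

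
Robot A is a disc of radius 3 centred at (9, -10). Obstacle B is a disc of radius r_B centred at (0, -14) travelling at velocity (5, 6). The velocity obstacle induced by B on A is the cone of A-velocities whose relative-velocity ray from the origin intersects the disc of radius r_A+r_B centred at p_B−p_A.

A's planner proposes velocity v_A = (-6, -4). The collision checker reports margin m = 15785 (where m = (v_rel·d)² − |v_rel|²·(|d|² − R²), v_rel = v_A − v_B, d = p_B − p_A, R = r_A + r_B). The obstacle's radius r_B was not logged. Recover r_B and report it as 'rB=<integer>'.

m = 15785
d = (-9, -4);  v_rel = (-11, -10),  |v_rel|² = 221
v_rel×d = (-11)·(-4) − (-10)·(-9) = -46
since m = R²·221 − (-46)²:  R² = (2116 + 15785) / 221 = 81
R = √81 = 9  ⇒  r_B = 9 − 3 = 6

rB=6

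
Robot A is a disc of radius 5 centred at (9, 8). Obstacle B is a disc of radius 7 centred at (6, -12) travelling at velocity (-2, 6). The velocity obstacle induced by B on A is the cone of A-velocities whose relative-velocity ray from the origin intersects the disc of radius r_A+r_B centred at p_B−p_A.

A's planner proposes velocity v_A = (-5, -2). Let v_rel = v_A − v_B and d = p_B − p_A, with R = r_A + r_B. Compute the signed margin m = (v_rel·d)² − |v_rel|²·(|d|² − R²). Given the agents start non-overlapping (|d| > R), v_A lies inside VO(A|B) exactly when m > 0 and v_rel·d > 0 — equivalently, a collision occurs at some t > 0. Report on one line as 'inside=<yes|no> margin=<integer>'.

d = (-3, -20),  |d|² = 409;  R = 5+7 = 12,  c = 409−12² = 265
v_rel = (-3, -8),  |v_rel|² = 73;  v_rel·d = (-3)·(-3) + (-8)·(-20) = 169
73·t² − 338·t + 265 = 0  ⇒  m = 169² − 73·265 = 9216
m = 9216 > 0,  v_rel·d = 169 > 0  ⇒  inside

inside=yes margin=9216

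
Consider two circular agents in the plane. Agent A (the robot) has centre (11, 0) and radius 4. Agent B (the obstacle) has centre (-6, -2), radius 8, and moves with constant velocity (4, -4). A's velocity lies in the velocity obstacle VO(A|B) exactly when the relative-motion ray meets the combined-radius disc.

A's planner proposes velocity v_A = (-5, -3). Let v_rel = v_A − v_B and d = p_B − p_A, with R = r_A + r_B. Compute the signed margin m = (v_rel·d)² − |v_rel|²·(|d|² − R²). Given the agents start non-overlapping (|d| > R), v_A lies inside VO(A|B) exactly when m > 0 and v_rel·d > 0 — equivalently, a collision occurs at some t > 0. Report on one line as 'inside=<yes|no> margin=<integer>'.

d = (-17, -2),  |d|² = 293;  R = 4+8 = 12,  c = 293−12² = 149
v_rel = (-9, 1),  |v_rel|² = 82;  v_rel·d = (-9)·(-17) + (1)·(-2) = 151
82·t² − 302·t + 149 = 0  ⇒  m = 151² − 82·149 = 10583
m = 10583 > 0,  v_rel·d = 151 > 0  ⇒  inside

inside=yes margin=10583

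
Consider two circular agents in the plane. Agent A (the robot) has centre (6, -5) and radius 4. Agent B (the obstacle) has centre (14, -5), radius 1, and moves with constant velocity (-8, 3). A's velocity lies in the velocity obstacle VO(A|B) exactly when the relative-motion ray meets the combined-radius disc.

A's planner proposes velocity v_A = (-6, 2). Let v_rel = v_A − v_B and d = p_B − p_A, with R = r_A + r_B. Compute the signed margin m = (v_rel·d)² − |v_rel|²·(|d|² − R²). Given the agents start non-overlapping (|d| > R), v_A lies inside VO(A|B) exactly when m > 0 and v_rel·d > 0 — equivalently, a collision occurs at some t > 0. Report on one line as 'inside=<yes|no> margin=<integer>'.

d = (8, 0),  |d|² = 64;  R = 4+1 = 5,  c = 64−5² = 39
v_rel = (2, -1),  |v_rel|² = 5;  v_rel·d = (2)·(8) + (-1)·(0) = 16
5·t² − 32·t + 39 = 0  ⇒  m = 16² − 5·39 = 61
m = 61 > 0,  v_rel·d = 16 > 0  ⇒  inside

inside=yes margin=61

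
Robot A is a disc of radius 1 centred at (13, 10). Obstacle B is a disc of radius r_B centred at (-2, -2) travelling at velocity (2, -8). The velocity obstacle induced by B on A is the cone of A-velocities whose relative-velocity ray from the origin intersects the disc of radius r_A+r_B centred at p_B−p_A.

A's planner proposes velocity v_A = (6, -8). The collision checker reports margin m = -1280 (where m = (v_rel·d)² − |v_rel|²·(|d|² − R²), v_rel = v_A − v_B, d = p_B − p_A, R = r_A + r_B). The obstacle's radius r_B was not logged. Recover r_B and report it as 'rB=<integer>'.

m = -1280
d = (-15, -12);  v_rel = (4, 0),  |v_rel|² = 16
v_rel×d = (4)·(-12) − (0)·(-15) = -48
since m = R²·16 − (-48)²:  R² = (2304 + -1280) / 16 = 64
R = √64 = 8  ⇒  r_B = 8 − 1 = 7

rB=7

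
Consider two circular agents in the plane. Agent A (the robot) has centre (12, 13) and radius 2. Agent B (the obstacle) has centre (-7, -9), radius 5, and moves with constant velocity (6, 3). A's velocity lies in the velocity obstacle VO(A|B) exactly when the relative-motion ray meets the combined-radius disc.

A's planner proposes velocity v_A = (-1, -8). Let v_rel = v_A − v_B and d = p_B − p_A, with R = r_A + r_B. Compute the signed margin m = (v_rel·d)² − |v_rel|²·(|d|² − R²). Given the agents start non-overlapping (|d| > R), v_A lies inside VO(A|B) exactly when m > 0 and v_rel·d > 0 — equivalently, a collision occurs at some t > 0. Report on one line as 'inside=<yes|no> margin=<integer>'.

d = (-19, -22),  |d|² = 845;  R = 2+5 = 7,  c = 845−7² = 796
v_rel = (-7, -11),  |v_rel|² = 170;  v_rel·d = (-7)·(-19) + (-11)·(-22) = 375
170·t² − 750·t + 796 = 0  ⇒  m = 375² − 170·796 = 5305
m = 5305 > 0,  v_rel·d = 375 > 0  ⇒  inside

inside=yes margin=5305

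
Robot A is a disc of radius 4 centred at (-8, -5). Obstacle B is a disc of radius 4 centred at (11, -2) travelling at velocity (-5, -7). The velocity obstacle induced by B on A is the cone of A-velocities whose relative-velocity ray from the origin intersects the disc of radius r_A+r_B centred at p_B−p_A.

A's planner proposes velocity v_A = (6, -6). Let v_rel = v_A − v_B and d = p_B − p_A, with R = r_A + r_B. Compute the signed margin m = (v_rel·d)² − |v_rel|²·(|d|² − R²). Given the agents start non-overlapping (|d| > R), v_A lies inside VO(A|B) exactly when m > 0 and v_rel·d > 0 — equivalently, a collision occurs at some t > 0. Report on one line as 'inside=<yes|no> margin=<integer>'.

d = (19, 3),  |d|² = 370;  R = 4+4 = 8,  c = 370−8² = 306
v_rel = (11, 1),  |v_rel|² = 122;  v_rel·d = (11)·(19) + (1)·(3) = 212
122·t² − 424·t + 306 = 0  ⇒  m = 212² − 122·306 = 7612
m = 7612 > 0,  v_rel·d = 212 > 0  ⇒  inside

inside=yes margin=7612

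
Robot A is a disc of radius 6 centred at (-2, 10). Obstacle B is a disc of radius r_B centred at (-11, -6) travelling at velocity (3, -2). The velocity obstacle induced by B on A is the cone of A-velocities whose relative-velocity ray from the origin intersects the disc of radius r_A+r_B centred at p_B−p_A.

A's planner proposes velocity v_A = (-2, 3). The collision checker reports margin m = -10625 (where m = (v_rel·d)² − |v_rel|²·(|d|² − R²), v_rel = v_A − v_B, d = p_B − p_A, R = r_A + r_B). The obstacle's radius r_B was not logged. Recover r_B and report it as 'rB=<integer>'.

m = -10625
d = (-9, -16);  v_rel = (-5, 5),  |v_rel|² = 50
v_rel×d = (-5)·(-16) − (5)·(-9) = 125
since m = R²·50 − 125²:  R² = (15625 + -10625) / 50 = 100
R = √100 = 10  ⇒  r_B = 10 − 6 = 4

rB=4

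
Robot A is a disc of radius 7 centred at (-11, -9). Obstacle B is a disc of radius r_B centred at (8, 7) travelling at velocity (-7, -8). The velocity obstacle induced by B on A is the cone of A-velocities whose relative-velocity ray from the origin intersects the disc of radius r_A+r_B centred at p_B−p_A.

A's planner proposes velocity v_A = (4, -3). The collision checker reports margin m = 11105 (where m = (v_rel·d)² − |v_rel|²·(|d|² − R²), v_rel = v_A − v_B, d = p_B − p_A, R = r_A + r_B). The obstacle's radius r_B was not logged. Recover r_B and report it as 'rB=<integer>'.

m = 11105
d = (19, 16);  v_rel = (11, 5),  |v_rel|² = 146
v_rel×d = (11)·(16) − (5)·(19) = 81
since m = R²·146 − 81²:  R² = (6561 + 11105) / 146 = 121
R = √121 = 11  ⇒  r_B = 11 − 7 = 4

rB=4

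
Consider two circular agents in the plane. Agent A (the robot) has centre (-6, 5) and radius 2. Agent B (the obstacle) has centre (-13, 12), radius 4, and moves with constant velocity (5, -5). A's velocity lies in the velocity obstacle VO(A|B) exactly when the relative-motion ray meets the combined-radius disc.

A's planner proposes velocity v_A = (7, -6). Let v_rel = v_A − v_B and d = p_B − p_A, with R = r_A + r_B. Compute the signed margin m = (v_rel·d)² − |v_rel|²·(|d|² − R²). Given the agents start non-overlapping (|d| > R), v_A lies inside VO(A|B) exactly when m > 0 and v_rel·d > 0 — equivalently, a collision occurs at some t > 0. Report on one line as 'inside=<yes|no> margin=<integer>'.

d = (-7, 7),  |d|² = 98;  R = 2+4 = 6,  c = 98−6² = 62
v_rel = (2, -1),  |v_rel|² = 5;  v_rel·d = (2)·(-7) + (-1)·(7) = -21
5·t² + 42·t + 62 = 0  ⇒  m = (-21)² − 5·62 = 131
m = 131 > 0,  v_rel·d = -21 < 0  ⇒  outside

inside=no margin=131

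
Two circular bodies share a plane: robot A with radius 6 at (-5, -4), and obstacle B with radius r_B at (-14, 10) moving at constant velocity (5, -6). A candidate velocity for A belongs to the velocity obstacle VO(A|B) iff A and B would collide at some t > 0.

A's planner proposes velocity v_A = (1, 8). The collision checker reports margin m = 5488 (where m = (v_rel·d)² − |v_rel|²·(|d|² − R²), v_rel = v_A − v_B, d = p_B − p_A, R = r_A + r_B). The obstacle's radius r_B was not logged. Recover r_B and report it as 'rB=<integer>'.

m = 5488
d = (-9, 14);  v_rel = (-4, 14),  |v_rel|² = 212
v_rel×d = (-4)·(14) − (14)·(-9) = 70
since m = R²·212 − 70²:  R² = (4900 + 5488) / 212 = 49
R = √49 = 7  ⇒  r_B = 7 − 6 = 1

rB=1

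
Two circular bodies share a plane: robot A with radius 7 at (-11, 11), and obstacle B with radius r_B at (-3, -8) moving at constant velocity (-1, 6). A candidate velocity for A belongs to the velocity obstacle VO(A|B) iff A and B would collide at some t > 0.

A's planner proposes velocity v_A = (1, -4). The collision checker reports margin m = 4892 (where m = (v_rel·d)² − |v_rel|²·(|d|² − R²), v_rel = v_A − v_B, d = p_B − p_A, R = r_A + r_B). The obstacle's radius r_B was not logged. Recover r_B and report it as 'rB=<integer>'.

m = 4892
d = (8, -19);  v_rel = (2, -10),  |v_rel|² = 104
v_rel×d = (2)·(-19) − (-10)·(8) = 42
since m = R²·104 − 42²:  R² = (1764 + 4892) / 104 = 64
R = √64 = 8  ⇒  r_B = 8 − 7 = 1

rB=1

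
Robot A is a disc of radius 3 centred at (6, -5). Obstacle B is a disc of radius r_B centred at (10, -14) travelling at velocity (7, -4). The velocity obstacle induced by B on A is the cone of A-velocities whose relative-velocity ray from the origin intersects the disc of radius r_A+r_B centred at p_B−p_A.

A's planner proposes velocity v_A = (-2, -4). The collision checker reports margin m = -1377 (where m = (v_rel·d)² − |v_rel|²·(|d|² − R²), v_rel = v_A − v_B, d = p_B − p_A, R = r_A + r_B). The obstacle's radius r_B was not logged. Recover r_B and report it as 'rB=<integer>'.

m = -1377
d = (4, -9);  v_rel = (-9, 0),  |v_rel|² = 81
v_rel×d = (-9)·(-9) − (0)·(4) = 81
since m = R²·81 − 81²:  R² = (6561 + -1377) / 81 = 64
R = √64 = 8  ⇒  r_B = 8 − 3 = 5

rB=5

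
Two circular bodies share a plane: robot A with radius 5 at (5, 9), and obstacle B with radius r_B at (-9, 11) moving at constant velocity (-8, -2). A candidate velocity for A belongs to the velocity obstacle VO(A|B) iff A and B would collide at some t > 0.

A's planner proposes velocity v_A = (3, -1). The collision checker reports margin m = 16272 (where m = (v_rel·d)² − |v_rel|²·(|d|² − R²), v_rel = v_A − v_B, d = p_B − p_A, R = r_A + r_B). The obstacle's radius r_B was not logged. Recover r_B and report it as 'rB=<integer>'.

m = 16272
d = (-14, 2);  v_rel = (11, 1),  |v_rel|² = 122
v_rel×d = (11)·(2) − (1)·(-14) = 36
since m = R²·122 − 36²:  R² = (1296 + 16272) / 122 = 144
R = √144 = 12  ⇒  r_B = 12 − 5 = 7

rB=7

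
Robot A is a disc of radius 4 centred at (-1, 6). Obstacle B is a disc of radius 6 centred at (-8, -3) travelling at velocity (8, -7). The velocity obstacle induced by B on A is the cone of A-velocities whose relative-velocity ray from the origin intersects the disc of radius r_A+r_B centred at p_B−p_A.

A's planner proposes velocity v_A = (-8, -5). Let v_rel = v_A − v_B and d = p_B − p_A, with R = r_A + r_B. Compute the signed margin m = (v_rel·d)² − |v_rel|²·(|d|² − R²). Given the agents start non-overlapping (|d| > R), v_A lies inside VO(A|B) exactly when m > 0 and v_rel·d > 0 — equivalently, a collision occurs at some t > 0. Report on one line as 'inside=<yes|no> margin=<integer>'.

d = (-7, -9),  |d|² = 130;  R = 4+6 = 10,  c = 130−10² = 30
v_rel = (-16, 2),  |v_rel|² = 260;  v_rel·d = (-16)·(-7) + (2)·(-9) = 94
260·t² − 188·t + 30 = 0  ⇒  m = 94² − 260·30 = 1036
m = 1036 > 0,  v_rel·d = 94 > 0  ⇒  inside

inside=yes margin=1036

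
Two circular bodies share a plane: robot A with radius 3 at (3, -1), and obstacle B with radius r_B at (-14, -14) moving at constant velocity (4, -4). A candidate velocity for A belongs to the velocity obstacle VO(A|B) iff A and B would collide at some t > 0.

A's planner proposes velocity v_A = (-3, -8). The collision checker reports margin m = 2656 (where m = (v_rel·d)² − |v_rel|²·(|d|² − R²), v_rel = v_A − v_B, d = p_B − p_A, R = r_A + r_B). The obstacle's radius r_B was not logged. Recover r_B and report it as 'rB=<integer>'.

m = 2656
d = (-17, -13);  v_rel = (-7, -4),  |v_rel|² = 65
v_rel×d = (-7)·(-13) − (-4)·(-17) = 23
since m = R²·65 − 23²:  R² = (529 + 2656) / 65 = 49
R = √49 = 7  ⇒  r_B = 7 − 3 = 4

rB=4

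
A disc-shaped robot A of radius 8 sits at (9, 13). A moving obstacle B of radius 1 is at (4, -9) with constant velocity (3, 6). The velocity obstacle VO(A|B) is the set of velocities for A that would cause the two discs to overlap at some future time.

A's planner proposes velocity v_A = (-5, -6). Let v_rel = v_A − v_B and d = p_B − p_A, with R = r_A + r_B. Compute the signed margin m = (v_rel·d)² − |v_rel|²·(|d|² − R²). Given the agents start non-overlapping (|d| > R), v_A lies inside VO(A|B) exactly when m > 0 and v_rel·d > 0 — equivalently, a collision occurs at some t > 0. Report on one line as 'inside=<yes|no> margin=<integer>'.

d = (-5, -22),  |d|² = 509;  R = 8+1 = 9,  c = 509−9² = 428
v_rel = (-8, -12),  |v_rel|² = 208;  v_rel·d = (-8)·(-5) + (-12)·(-22) = 304
208·t² − 608·t + 428 = 0  ⇒  m = 304² − 208·428 = 3392
m = 3392 > 0,  v_rel·d = 304 > 0  ⇒  inside

inside=yes margin=3392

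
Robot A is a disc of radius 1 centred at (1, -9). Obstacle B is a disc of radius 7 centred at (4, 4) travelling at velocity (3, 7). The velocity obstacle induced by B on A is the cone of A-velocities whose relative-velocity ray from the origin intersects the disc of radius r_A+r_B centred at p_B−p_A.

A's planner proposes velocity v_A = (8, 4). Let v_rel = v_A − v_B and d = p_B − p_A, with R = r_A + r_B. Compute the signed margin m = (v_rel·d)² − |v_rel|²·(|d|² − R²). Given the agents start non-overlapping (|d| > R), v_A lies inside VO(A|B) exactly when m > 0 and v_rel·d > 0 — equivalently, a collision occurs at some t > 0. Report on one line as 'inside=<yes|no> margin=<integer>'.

d = (3, 13),  |d|² = 178;  R = 1+7 = 8,  c = 178−8² = 114
v_rel = (5, -3),  |v_rel|² = 34;  v_rel·d = (5)·(3) + (-3)·(13) = -24
34·t² + 48·t + 114 = 0  ⇒  m = (-24)² − 34·114 = -3300
m = -3300 < 0,  v_rel·d = -24 < 0  ⇒  outside

inside=no margin=-3300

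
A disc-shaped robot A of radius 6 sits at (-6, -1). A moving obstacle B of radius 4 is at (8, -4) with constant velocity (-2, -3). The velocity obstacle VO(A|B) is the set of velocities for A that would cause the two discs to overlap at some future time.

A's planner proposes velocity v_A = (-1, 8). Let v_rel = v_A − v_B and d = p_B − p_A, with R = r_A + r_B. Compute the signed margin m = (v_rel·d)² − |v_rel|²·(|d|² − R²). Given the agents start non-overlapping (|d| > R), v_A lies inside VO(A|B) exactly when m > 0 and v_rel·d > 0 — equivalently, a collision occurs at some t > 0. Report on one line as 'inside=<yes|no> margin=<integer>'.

d = (14, -3),  |d|² = 205;  R = 6+4 = 10,  c = 205−10² = 105
v_rel = (1, 11),  |v_rel|² = 122;  v_rel·d = (1)·(14) + (11)·(-3) = -19
122·t² + 38·t + 105 = 0  ⇒  m = (-19)² − 122·105 = -12449
m = -12449 < 0,  v_rel·d = -19 < 0  ⇒  outside

inside=no margin=-12449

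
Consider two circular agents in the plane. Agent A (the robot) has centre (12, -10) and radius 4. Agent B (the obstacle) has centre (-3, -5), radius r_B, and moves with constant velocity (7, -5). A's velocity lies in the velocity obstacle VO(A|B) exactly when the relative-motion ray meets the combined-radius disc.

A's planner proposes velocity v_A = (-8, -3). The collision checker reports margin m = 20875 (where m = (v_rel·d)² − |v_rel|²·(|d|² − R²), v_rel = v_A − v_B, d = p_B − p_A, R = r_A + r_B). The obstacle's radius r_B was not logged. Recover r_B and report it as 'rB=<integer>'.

m = 20875
d = (-15, 5);  v_rel = (-15, 2),  |v_rel|² = 229
v_rel×d = (-15)·(5) − (2)·(-15) = -45
since m = R²·229 − (-45)²:  R² = (2025 + 20875) / 229 = 100
R = √100 = 10  ⇒  r_B = 10 − 4 = 6

rB=6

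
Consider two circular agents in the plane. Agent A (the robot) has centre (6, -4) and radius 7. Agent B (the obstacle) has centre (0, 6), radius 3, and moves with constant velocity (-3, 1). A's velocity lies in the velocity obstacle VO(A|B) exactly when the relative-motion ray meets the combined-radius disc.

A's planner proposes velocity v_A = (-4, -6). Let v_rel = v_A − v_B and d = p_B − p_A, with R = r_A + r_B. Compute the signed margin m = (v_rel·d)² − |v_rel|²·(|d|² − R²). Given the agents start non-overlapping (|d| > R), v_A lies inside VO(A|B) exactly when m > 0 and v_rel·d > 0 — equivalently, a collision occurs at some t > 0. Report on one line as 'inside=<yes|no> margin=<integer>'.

d = (-6, 10),  |d|² = 136;  R = 7+3 = 10,  c = 136−10² = 36
v_rel = (-1, -7),  |v_rel|² = 50;  v_rel·d = (-1)·(-6) + (-7)·(10) = -64
50·t² + 128·t + 36 = 0  ⇒  m = (-64)² − 50·36 = 2296
m = 2296 > 0,  v_rel·d = -64 < 0  ⇒  outside

inside=no margin=2296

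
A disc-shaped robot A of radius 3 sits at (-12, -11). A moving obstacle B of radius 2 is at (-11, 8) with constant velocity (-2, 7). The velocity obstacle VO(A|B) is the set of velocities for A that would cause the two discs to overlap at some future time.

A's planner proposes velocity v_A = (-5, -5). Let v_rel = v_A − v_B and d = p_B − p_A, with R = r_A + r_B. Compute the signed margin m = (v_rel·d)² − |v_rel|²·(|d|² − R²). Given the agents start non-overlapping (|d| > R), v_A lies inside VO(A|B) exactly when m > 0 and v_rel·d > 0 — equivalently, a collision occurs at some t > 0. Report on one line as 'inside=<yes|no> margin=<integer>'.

d = (1, 19),  |d|² = 362;  R = 3+2 = 5,  c = 362−5² = 337
v_rel = (-3, -12),  |v_rel|² = 153;  v_rel·d = (-3)·(1) + (-12)·(19) = -231
153·t² + 462·t + 337 = 0  ⇒  m = (-231)² − 153·337 = 1800
m = 1800 > 0,  v_rel·d = -231 < 0  ⇒  outside

inside=no margin=1800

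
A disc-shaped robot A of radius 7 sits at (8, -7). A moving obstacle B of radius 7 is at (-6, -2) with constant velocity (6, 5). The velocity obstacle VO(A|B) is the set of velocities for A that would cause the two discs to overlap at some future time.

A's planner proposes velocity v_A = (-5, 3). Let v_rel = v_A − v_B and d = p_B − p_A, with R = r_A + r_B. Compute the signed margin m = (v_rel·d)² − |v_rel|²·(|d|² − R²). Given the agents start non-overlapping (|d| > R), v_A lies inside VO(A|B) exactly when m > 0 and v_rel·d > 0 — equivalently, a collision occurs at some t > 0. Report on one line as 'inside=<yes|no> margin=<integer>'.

d = (-14, 5),  |d|² = 221;  R = 7+7 = 14,  c = 221−14² = 25
v_rel = (-11, -2),  |v_rel|² = 125;  v_rel·d = (-11)·(-14) + (-2)·(5) = 144
125·t² − 288·t + 25 = 0  ⇒  m = 144² − 125·25 = 17611
m = 17611 > 0,  v_rel·d = 144 > 0  ⇒  inside

inside=yes margin=17611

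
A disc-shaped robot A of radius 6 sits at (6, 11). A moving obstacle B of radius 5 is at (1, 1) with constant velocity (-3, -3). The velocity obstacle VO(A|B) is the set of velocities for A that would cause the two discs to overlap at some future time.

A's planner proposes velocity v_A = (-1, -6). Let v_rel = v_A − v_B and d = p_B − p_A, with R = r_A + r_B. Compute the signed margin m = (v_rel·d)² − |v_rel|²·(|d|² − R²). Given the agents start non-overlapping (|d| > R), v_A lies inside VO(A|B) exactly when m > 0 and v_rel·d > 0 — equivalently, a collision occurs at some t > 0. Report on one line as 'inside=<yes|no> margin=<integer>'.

d = (-5, -10),  |d|² = 125;  R = 6+5 = 11,  c = 125−11² = 4
v_rel = (2, -3),  |v_rel|² = 13;  v_rel·d = (2)·(-5) + (-3)·(-10) = 20
13·t² − 40·t + 4 = 0  ⇒  m = 20² − 13·4 = 348
m = 348 > 0,  v_rel·d = 20 > 0  ⇒  inside

inside=yes margin=348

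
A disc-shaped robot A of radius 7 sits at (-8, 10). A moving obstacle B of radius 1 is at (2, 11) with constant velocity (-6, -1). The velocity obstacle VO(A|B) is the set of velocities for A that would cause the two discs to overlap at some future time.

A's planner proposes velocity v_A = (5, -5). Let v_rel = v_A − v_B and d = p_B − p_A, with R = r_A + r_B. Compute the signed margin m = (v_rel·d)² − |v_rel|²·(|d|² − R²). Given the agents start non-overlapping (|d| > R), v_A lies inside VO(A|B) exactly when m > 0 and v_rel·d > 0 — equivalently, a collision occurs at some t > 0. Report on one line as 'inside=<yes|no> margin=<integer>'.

d = (10, 1),  |d|² = 101;  R = 7+1 = 8,  c = 101−8² = 37
v_rel = (11, -4),  |v_rel|² = 137;  v_rel·d = (11)·(10) + (-4)·(1) = 106
137·t² − 212·t + 37 = 0  ⇒  m = 106² − 137·37 = 6167
m = 6167 > 0,  v_rel·d = 106 > 0  ⇒  inside

inside=yes margin=6167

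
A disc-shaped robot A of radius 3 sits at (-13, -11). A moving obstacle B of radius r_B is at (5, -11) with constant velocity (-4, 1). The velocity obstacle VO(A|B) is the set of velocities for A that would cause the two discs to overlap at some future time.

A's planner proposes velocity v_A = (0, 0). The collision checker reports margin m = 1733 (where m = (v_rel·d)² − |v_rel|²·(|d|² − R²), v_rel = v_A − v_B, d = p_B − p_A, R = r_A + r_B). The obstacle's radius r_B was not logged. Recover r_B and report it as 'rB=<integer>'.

m = 1733
d = (18, 0);  v_rel = (4, -1),  |v_rel|² = 17
v_rel×d = (4)·(0) − (-1)·(18) = 18
since m = R²·17 − 18²:  R² = (324 + 1733) / 17 = 121
R = √121 = 11  ⇒  r_B = 11 − 3 = 8

rB=8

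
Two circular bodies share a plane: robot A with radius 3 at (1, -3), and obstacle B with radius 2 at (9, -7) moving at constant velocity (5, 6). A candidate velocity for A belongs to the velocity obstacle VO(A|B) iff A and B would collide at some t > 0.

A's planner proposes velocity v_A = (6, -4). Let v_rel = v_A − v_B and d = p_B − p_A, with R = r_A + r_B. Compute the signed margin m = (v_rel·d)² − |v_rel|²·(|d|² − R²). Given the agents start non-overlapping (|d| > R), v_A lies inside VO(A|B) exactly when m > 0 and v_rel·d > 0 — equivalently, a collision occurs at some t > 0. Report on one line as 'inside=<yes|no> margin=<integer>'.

d = (8, -4),  |d|² = 80;  R = 3+2 = 5,  c = 80−5² = 55
v_rel = (1, -10),  |v_rel|² = 101;  v_rel·d = (1)·(8) + (-10)·(-4) = 48
101·t² − 96·t + 55 = 0  ⇒  m = 48² − 101·55 = -3251
m = -3251 < 0,  v_rel·d = 48 > 0  ⇒  outside

inside=no margin=-3251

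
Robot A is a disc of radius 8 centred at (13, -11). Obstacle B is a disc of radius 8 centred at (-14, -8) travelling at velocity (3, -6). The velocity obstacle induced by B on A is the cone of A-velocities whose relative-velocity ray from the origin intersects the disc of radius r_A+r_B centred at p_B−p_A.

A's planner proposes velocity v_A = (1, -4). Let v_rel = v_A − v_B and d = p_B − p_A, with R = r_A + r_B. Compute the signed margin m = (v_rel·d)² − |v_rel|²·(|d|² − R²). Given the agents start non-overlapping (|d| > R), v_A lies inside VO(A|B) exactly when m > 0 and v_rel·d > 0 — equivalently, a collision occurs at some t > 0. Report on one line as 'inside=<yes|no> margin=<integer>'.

d = (-27, 3),  |d|² = 738;  R = 8+8 = 16,  c = 738−16² = 482
v_rel = (-2, 2),  |v_rel|² = 8;  v_rel·d = (-2)·(-27) + (2)·(3) = 60
8·t² − 120·t + 482 = 0  ⇒  m = 60² − 8·482 = -256
m = -256 < 0,  v_rel·d = 60 > 0  ⇒  outside

inside=no margin=-256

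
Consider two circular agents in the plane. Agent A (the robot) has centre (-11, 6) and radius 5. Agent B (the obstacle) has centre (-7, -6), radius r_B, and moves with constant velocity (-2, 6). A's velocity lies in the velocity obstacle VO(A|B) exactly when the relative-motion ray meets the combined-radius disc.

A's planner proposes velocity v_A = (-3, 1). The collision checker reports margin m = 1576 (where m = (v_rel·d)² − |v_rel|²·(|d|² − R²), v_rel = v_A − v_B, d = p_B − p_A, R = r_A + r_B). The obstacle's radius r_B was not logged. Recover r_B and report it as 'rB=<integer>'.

m = 1576
d = (4, -12);  v_rel = (-1, -5),  |v_rel|² = 26
v_rel×d = (-1)·(-12) − (-5)·(4) = 32
since m = R²·26 − 32²:  R² = (1024 + 1576) / 26 = 100
R = √100 = 10  ⇒  r_B = 10 − 5 = 5

rB=5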